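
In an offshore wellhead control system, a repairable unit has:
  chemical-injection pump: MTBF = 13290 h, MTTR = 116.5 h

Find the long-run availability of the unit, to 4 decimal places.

0.9913

A(chemical-injection pump) = MTBF/(MTBF+MTTR) = 13290/(13290+116.5) = 0.9913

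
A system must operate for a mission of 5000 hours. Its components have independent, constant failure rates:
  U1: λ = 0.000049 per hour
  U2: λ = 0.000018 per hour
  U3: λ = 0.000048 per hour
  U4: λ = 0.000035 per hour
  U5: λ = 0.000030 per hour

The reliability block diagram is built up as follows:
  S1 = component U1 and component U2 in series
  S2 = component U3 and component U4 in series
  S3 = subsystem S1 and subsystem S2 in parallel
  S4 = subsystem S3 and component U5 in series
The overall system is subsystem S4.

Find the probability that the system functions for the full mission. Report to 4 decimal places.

0.7775

R(U1) = exp(−0.000049 × 5000) = 0.782705
R(U2) = exp(−0.000018 × 5000) = 0.913931
R(U3) = exp(−0.000048 × 5000) = 0.786628
R(U4) = exp(−0.000035 × 5000) = 0.839457
R(U5) = exp(−0.000030 × 5000) = 0.860708
Series (U1 and U2): 0.782705 × 0.913931 = 0.715338
Series (U3 and U4): 0.786628 × 0.839457 = 0.660340
Parallel ([0.715338] and [0.660340]): 1 − (1 − 0.715338)(1 − 0.660340) = 0.903312
Series ([0.903312] and U5): 0.903312 × 0.860708 = 0.7775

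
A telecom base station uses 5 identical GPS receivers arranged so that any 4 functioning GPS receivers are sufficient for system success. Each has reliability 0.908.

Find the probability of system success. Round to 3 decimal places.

0.930

R = Σ_{i=4}^{5} C(5,i) p^i (1−p)^{5−i} with p = 0.908
C(5,4)·0.908^4·0.092^1 = 0.31268
C(5,5)·0.908^5·0.092^0 = 0.61720
Sum = 0.930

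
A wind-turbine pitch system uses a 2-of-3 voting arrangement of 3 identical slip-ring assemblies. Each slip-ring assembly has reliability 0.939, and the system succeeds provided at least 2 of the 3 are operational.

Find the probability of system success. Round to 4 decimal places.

R = Σ_{i=2}^{3} C(3,i) p^i (1−p)^{3−i} with p = 0.939
C(3,2)·0.939^2·0.061^1 = 0.161355
C(3,3)·0.939^3·0.061^0 = 0.827936
Sum = 0.9893

0.9893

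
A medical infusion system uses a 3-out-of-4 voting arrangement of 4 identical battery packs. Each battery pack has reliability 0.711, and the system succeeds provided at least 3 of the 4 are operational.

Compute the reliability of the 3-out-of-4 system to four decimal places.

0.6710

R = Σ_{i=3}^{4} C(4,i) p^i (1−p)^{4−i} with p = 0.711
C(4,3)·0.711^3·0.289^1 = 0.415496
C(4,4)·0.711^4·0.289^0 = 0.255551
Sum = 0.6710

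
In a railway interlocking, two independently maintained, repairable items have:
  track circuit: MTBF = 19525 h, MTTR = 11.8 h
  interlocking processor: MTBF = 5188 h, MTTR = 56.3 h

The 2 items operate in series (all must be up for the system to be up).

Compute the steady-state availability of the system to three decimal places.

A(track circuit) = MTBF/(MTBF+MTTR) = 19525/(19525+11.8) = 0.999396
A(interlocking processor) = MTBF/(MTBF+MTTR) = 5188/(5188+56.3) = 0.989265
Series availability: 0.999396 × 0.989265 = 0.989

0.989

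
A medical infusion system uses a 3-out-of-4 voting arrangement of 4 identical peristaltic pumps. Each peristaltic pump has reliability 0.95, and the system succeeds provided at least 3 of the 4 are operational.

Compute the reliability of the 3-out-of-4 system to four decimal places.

0.9860

R = Σ_{i=3}^{4} C(4,i) p^i (1−p)^{4−i} with p = 0.95
C(4,3)·0.95^3·0.05^1 = 0.171475
C(4,4)·0.95^4·0.05^0 = 0.814506
Sum = 0.9860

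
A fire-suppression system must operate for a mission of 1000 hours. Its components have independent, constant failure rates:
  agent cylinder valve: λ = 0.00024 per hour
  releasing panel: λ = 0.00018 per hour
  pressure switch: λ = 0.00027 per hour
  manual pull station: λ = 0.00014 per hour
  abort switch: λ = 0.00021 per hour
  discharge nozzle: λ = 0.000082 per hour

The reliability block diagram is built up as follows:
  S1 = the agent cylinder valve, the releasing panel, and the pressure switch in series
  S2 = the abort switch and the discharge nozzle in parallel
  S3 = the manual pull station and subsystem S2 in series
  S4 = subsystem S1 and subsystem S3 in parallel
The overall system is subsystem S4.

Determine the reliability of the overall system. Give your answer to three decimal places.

0.928

R(agent cylinder valve) = exp(−0.00024 × 1000) = 0.78663
R(releasing panel) = exp(−0.00018 × 1000) = 0.83527
R(pressure switch) = exp(−0.00027 × 1000) = 0.76338
R(manual pull station) = exp(−0.00014 × 1000) = 0.86936
R(abort switch) = exp(−0.00021 × 1000) = 0.81058
R(discharge nozzle) = exp(−0.000082 × 1000) = 0.92127
Series (agent cylinder valve, releasing panel, and pressure switch): 0.78663 × 0.83527 × 0.76338 = 0.50158
Parallel (abort switch and discharge nozzle): 1 − (1 − 0.81058)(1 − 0.92127) = 0.98509
Series (manual pull station and [0.98509]): 0.86936 × 0.98509 = 0.85640
Parallel ([0.50158] and [0.85640]): 1 − (1 − 0.50158)(1 − 0.85640) = 0.928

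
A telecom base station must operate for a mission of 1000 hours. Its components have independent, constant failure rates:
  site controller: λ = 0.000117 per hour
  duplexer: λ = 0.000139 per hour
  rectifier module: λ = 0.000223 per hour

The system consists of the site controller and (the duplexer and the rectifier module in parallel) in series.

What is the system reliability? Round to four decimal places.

R(site controller) = exp(−0.000117 × 1000) = 0.889585
R(duplexer) = exp(−0.000139 × 1000) = 0.870228
R(rectifier module) = exp(−0.000223 × 1000) = 0.800115
Parallel (duplexer and rectifier module): 1 − (1 − 0.870228)(1 − 0.800115) = 0.974061
Series (site controller and [0.974061]): 0.889585 × 0.974061 = 0.8665

0.8665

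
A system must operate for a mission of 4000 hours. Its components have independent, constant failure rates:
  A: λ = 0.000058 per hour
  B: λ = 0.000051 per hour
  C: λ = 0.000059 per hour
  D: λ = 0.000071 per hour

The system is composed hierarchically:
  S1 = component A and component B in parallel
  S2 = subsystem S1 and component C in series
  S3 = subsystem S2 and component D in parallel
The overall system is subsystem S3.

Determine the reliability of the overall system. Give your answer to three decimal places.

R(A) = exp(−0.000058 × 4000) = 0.79295
R(B) = exp(−0.000051 × 4000) = 0.81546
R(C) = exp(−0.000059 × 4000) = 0.78978
R(D) = exp(−0.000071 × 4000) = 0.75277
Parallel (A and B): 1 − (1 − 0.79295)(1 − 0.81546) = 0.96179
Series ([0.96179] and C): 0.96179 × 0.78978 = 0.75960
Parallel ([0.75960] and D): 1 − (1 − 0.75960)(1 − 0.75277) = 0.941

0.941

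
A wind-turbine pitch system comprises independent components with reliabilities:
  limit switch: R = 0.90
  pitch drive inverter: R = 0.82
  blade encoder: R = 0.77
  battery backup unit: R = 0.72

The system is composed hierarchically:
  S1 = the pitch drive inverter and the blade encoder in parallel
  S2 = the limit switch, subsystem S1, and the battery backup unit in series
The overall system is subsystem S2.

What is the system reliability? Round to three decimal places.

Parallel (pitch drive inverter and blade encoder): 1 − (1 − 0.82000)(1 − 0.77000) = 0.95860
Series (limit switch, [0.95860], and battery backup unit): 0.90000 × 0.95860 × 0.72000 = 0.621

0.621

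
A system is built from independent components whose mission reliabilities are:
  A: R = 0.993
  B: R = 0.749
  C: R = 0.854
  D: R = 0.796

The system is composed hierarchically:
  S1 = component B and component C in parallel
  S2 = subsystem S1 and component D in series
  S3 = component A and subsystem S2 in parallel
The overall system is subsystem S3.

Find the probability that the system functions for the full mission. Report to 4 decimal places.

0.9984

Parallel (B and C): 1 − (1 − 0.749000)(1 − 0.854000) = 0.963354
Series ([0.963354] and D): 0.963354 × 0.796000 = 0.766830
Parallel (A and [0.766830]): 1 − (1 − 0.993000)(1 − 0.766830) = 0.9984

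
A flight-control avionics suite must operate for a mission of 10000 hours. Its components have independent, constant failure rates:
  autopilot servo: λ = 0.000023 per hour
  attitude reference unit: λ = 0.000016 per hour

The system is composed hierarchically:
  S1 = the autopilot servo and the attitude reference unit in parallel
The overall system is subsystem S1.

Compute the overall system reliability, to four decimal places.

R(autopilot servo) = exp(−0.000023 × 10000) = 0.794534
R(attitude reference unit) = exp(−0.000016 × 10000) = 0.852144
Parallel (autopilot servo and attitude reference unit): 1 − (1 − 0.794534)(1 − 0.852144) = 0.9696

0.9696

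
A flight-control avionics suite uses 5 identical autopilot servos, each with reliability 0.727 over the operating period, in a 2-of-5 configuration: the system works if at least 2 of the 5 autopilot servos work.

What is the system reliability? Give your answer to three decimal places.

0.978

R = Σ_{i=2}^{5} C(5,i) p^i (1−p)^{5−i} with p = 0.727
C(5,2)·0.727^2·0.273^3 = 0.10754
C(5,3)·0.727^3·0.273^2 = 0.28637
C(5,4)·0.727^4·0.273^1 = 0.38130
C(5,5)·0.727^5·0.273^0 = 0.20308
Sum = 0.978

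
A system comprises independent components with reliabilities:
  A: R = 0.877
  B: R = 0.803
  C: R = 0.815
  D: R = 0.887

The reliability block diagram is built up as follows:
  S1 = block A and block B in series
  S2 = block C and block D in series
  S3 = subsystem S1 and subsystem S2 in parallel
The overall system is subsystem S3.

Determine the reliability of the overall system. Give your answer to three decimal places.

0.918

Series (A and B): 0.87700 × 0.80300 = 0.70423
Series (C and D): 0.81500 × 0.88700 = 0.72291
Parallel ([0.70423] and [0.72291]): 1 − (1 − 0.70423)(1 − 0.72291) = 0.918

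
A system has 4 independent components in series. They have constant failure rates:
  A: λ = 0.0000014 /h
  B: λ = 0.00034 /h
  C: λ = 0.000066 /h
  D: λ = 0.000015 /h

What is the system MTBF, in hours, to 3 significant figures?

2370

Series of exponential components: λ_sys = Σ λ_i
λ_sys = 0.0000014 + 0.00034 + 0.000066 + 0.000015 = 4.2240e-04 /h
MTBF = 1 / λ_sys = 2370 h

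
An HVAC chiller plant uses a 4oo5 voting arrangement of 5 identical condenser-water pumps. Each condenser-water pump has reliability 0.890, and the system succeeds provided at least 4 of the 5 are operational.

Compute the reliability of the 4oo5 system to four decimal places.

0.9035

R = Σ_{i=4}^{5} C(5,i) p^i (1−p)^{5−i} with p = 0.890
C(5,4)·0.890^4·0.110^1 = 0.345082
C(5,5)·0.890^5·0.110^0 = 0.558406
Sum = 0.9035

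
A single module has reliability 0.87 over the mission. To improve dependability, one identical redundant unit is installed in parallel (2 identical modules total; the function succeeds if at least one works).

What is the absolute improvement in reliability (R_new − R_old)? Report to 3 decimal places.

R_before = 0.87
R_after = 1 − (1 − 0.87)^2 = 0.983
ΔR = 0.983 − 0.87 = 0.113

0.113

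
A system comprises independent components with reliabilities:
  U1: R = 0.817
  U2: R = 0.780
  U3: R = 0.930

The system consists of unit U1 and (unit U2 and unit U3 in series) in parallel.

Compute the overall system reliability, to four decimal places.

Series (U2 and U3): 0.780000 × 0.930000 = 0.725400
Parallel (U1 and [0.725400]): 1 − (1 − 0.817000)(1 − 0.725400) = 0.9497

0.9497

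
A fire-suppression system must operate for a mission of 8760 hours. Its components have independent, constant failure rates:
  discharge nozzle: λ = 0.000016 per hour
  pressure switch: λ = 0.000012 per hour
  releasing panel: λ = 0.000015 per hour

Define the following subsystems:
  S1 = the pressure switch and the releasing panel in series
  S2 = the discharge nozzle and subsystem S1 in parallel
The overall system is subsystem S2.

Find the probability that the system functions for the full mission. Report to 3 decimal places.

0.972

R(discharge nozzle) = exp(−0.000016 × 8760) = 0.86922
R(pressure switch) = exp(−0.000012 × 8760) = 0.90022
R(releasing panel) = exp(−0.000015 × 8760) = 0.87687
Series (pressure switch and releasing panel): 0.90022 × 0.87687 = 0.78938
Parallel (discharge nozzle and [0.78938]): 1 − (1 − 0.86922)(1 − 0.78938) = 0.972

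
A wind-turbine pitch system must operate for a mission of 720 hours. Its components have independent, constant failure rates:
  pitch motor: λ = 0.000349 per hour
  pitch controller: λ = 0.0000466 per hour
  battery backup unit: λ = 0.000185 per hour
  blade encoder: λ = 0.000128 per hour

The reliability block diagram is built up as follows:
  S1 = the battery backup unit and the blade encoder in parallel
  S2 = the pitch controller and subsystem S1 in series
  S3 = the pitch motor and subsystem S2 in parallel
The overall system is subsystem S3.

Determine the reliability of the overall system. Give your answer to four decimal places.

0.9903

R(pitch motor) = exp(−0.000349 × 720) = 0.777805
R(pitch controller) = exp(−0.0000466 × 720) = 0.967005
R(battery backup unit) = exp(−0.000185 × 720) = 0.875290
R(blade encoder) = exp(−0.000128 × 720) = 0.911959
Parallel (battery backup unit and blade encoder): 1 − (1 − 0.875290)(1 − 0.911959) = 0.989020
Series (pitch controller and [0.989020]): 0.967005 × 0.989020 = 0.956387
Parallel (pitch motor and [0.956387]): 1 − (1 − 0.777805)(1 − 0.956387) = 0.9903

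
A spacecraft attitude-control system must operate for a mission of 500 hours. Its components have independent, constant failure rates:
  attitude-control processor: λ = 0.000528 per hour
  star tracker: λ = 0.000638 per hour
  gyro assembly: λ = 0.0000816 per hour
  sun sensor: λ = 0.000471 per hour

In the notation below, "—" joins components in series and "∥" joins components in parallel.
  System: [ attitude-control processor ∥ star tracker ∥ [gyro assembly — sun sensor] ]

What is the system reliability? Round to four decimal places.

0.9847

R(attitude-control processor) = exp(−0.000528 × 500) = 0.767974
R(star tracker) = exp(−0.000638 × 500) = 0.726876
R(gyro assembly) = exp(−0.0000816 × 500) = 0.960021
R(sun sensor) = exp(−0.000471 × 500) = 0.790176
Series (gyro assembly and sun sensor): 0.960021 × 0.790176 = 0.758586
Parallel (attitude-control processor, star tracker, and [0.758586]): 1 − (1 − 0.767974)(1 − 0.726876)(1 − 0.758586) = 0.9847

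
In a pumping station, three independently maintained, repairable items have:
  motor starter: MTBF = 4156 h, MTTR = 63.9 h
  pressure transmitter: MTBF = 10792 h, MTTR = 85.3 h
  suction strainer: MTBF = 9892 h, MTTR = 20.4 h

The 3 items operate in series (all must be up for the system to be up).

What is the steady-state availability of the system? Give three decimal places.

A(motor starter) = MTBF/(MTBF+MTTR) = 4156/(4156+63.9) = 0.984857
A(pressure transmitter) = MTBF/(MTBF+MTTR) = 10792/(10792+85.3) = 0.992158
A(suction strainer) = MTBF/(MTBF+MTTR) = 9892/(9892+20.4) = 0.997942
Series availability: 0.984857 × 0.992158 × 0.997942 = 0.975

0.975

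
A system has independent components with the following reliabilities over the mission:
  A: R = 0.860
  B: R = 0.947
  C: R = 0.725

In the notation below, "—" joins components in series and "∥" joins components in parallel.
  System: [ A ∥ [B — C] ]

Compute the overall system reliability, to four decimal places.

Series (B and C): 0.947000 × 0.725000 = 0.686575
Parallel (A and [0.686575]): 1 − (1 − 0.860000)(1 − 0.686575) = 0.9561

0.9561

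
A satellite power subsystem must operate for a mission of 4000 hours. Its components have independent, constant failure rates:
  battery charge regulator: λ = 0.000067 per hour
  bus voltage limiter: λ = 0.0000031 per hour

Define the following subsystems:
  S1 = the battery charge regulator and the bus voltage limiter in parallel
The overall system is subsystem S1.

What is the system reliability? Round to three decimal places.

R(battery charge regulator) = exp(−0.000067 × 4000) = 0.76491
R(bus voltage limiter) = exp(−0.0000031 × 4000) = 0.98768
Parallel (battery charge regulator and bus voltage limiter): 1 − (1 − 0.76491)(1 − 0.98768) = 0.997

0.997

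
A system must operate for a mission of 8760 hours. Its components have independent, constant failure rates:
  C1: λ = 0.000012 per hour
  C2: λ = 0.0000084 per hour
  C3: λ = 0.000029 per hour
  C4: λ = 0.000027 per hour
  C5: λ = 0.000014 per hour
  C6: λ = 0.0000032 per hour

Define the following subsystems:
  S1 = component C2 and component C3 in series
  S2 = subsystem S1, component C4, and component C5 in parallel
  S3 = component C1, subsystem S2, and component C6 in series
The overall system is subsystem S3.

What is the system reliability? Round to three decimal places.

R(C1) = exp(−0.000012 × 8760) = 0.90022
R(C2) = exp(−0.0000084 × 8760) = 0.92906
R(C3) = exp(−0.000029 × 8760) = 0.77566
R(C4) = exp(−0.000027 × 8760) = 0.78937
R(C5) = exp(−0.000014 × 8760) = 0.88458
R(C6) = exp(−0.0000032 × 8760) = 0.97236
Series (C2 and C3): 0.92906 × 0.77566 = 0.72063
Parallel ([0.72063], C4, and C5): 1 − (1 − 0.72063)(1 − 0.78937)(1 − 0.88458) = 0.99321
Series (C1, [0.99321], and C6): 0.90022 × 0.99321 × 0.97236 = 0.869

0.869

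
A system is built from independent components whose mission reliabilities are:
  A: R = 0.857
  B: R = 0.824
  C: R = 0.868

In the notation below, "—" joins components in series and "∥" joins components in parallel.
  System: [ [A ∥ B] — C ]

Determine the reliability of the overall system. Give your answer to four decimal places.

0.8462

Parallel (A and B): 1 − (1 − 0.857000)(1 − 0.824000) = 0.974832
Series ([0.974832] and C): 0.974832 × 0.868000 = 0.8462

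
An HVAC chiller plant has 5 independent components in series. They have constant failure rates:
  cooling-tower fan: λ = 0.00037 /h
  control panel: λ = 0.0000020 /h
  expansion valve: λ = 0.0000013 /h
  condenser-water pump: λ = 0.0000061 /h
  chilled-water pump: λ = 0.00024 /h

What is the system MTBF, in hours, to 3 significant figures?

Series of exponential components: λ_sys = Σ λ_i
λ_sys = 0.00037 + 0.0000020 + 0.0000013 + 0.0000061 + 0.00024 = 6.1940e-04 /h
MTBF = 1 / λ_sys = 1610 h

1610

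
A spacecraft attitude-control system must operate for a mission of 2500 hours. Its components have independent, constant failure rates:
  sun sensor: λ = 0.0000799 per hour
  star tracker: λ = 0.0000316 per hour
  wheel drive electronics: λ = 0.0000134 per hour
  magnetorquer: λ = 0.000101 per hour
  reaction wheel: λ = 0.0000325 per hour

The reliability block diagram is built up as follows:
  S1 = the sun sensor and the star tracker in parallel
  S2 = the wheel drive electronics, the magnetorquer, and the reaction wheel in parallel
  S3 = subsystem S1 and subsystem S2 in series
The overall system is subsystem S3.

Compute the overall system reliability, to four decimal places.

R(sun sensor) = exp(−0.0000799 × 2500) = 0.818935
R(star tracker) = exp(−0.0000316 × 2500) = 0.924040
R(wheel drive electronics) = exp(−0.0000134 × 2500) = 0.967055
R(magnetorquer) = exp(−0.000101 × 2500) = 0.776856
R(reaction wheel) = exp(−0.0000325 × 2500) = 0.921963
Parallel (sun sensor and star tracker): 1 − (1 − 0.818935)(1 − 0.924040) = 0.986246
Parallel (wheel drive electronics, magnetorquer, and reaction wheel): 1 − (1 − 0.967055)(1 − 0.776856)(1 − 0.921963) = 0.999426
Series ([0.986246] and [0.999426]): 0.986246 × 0.999426 = 0.9857

0.9857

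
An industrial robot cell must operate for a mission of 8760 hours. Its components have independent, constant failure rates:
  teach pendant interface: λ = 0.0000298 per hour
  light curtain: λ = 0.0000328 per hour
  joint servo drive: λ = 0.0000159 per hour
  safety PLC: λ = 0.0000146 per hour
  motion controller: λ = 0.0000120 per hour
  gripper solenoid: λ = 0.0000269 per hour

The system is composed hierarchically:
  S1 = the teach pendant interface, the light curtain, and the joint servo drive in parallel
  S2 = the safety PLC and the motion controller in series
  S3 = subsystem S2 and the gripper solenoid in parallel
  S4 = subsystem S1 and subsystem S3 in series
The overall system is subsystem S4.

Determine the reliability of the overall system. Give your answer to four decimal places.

0.9492

R(teach pendant interface) = exp(−0.0000298 × 8760) = 0.770244
R(light curtain) = exp(−0.0000328 × 8760) = 0.750266
R(joint servo drive) = exp(−0.0000159 × 8760) = 0.869981
R(safety PLC) = exp(−0.0000146 × 8760) = 0.879945
R(motion controller) = exp(−0.0000120 × 8760) = 0.900216
R(gripper solenoid) = exp(−0.0000269 × 8760) = 0.790062
Parallel (teach pendant interface, light curtain, and joint servo drive): 1 − (1 − 0.770244)(1 − 0.750266)(1 − 0.869981) = 0.992540
Series (safety PLC and motion controller): 0.879945 × 0.900216 = 0.792141
Parallel ([0.792141] and gripper solenoid): 1 − (1 − 0.792141)(1 − 0.790062) = 0.956362
Series ([0.992540] and [0.956362]): 0.992540 × 0.956362 = 0.9492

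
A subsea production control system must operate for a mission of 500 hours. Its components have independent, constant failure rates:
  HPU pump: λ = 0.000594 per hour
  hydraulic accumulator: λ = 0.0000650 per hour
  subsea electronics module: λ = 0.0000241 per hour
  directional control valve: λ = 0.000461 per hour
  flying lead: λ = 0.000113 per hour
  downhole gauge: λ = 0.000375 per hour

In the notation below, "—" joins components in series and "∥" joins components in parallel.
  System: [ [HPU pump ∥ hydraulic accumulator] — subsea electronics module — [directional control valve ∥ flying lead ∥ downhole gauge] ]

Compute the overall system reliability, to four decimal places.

0.9780

R(HPU pump) = exp(−0.000594 × 500) = 0.743044
R(hydraulic accumulator) = exp(−0.0000650 × 500) = 0.968022
R(subsea electronics module) = exp(−0.0000241 × 500) = 0.988022
R(directional control valve) = exp(−0.000461 × 500) = 0.794136
R(flying lead) = exp(−0.000113 × 500) = 0.945066
R(downhole gauge) = exp(−0.000375 × 500) = 0.829029
Parallel (HPU pump and hydraulic accumulator): 1 − (1 − 0.743044)(1 − 0.968022) = 0.991783
Parallel (directional control valve, flying lead, and downhole gauge): 1 − (1 − 0.794136)(1 − 0.945066)(1 − 0.829029) = 0.998067
Series ([0.991783], subsea electronics module, and [0.998067]): 0.991783 × 0.988022 × 0.998067 = 0.9780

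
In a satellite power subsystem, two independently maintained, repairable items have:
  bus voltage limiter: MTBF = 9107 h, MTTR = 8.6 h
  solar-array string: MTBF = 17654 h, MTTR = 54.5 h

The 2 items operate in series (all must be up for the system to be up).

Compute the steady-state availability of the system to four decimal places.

0.9960

A(bus voltage limiter) = MTBF/(MTBF+MTTR) = 9107/(9107+8.6) = 0.999057
A(solar-array string) = MTBF/(MTBF+MTTR) = 17654/(17654+54.5) = 0.996922
Series availability: 0.999057 × 0.996922 = 0.9960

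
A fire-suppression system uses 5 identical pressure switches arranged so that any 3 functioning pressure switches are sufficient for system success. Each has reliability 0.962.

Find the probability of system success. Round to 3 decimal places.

R = Σ_{i=3}^{5} C(5,i) p^i (1−p)^{5−i} with p = 0.962
C(5,3)·0.962^3·0.038^2 = 0.01286
C(5,4)·0.962^4·0.038^1 = 0.16272
C(5,5)·0.962^5·0.038^0 = 0.82390
Sum = 0.999

0.999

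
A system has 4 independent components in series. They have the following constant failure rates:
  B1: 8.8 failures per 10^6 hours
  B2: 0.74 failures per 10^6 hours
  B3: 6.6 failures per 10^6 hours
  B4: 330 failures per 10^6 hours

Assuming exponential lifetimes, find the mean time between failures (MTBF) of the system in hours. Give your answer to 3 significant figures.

Series of exponential components: λ_sys = Σ λ_i
λ_sys = 0.0000088 + 0.00000074 + 0.0000066 + 0.00033 = 3.4614e-04 /h
MTBF = 1 / λ_sys = 2890 h

2890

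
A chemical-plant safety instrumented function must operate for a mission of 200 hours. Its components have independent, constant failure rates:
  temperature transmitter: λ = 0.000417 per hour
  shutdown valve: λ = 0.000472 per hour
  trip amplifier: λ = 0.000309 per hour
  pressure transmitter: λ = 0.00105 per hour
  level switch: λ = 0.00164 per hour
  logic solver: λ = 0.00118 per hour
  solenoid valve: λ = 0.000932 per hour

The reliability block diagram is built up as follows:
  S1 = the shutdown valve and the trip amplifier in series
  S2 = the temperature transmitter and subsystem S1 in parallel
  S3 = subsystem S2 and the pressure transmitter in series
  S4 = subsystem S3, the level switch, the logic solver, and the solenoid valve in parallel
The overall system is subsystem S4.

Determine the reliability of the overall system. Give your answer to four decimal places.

R(temperature transmitter) = exp(−0.000417 × 200) = 0.919983
R(shutdown valve) = exp(−0.000472 × 200) = 0.909919
R(trip amplifier) = exp(−0.000309 × 200) = 0.940071
R(pressure transmitter) = exp(−0.00105 × 200) = 0.810584
R(level switch) = exp(−0.00164 × 200) = 0.720363
R(logic solver) = exp(−0.00118 × 200) = 0.789781
R(solenoid valve) = exp(−0.000932 × 200) = 0.829942
Series (shutdown valve and trip amplifier): 0.909919 × 0.940071 = 0.855388
Parallel (temperature transmitter and [0.855388]): 1 − (1 − 0.919983)(1 − 0.855388) = 0.988429
Series ([0.988429] and pressure transmitter): 0.988429 × 0.810584 = 0.801205
Parallel ([0.801205], level switch, logic solver, and solenoid valve): 1 − (1 − 0.801205)(1 − 0.720363)(1 − 0.789781)(1 − 0.829942) = 0.9980

0.9980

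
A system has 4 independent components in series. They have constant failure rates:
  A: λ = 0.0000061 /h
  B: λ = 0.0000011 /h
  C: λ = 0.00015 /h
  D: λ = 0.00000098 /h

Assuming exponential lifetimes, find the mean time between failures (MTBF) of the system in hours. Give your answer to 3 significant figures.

6320

Series of exponential components: λ_sys = Σ λ_i
λ_sys = 0.0000061 + 0.0000011 + 0.00015 + 0.00000098 = 1.5818e-04 /h
MTBF = 1 / λ_sys = 6320 h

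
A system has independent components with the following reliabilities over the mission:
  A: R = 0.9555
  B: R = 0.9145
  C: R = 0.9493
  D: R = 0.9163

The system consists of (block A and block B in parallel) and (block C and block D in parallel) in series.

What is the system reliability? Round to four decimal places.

0.9920

Parallel (A and B): 1 − (1 − 0.955500)(1 − 0.914500) = 0.996195
Parallel (C and D): 1 − (1 − 0.949300)(1 − 0.916300) = 0.995756
Series ([0.996195] and [0.995756]): 0.996195 × 0.995756 = 0.9920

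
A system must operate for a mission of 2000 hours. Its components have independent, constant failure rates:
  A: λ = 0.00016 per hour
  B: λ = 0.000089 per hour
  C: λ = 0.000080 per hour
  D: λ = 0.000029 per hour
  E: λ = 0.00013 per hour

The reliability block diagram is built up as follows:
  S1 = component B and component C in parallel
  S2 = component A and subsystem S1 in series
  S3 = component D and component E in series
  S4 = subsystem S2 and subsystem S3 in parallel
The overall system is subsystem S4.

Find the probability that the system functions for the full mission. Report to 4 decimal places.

R(A) = exp(−0.00016 × 2000) = 0.726149
R(B) = exp(−0.000089 × 2000) = 0.836942
R(C) = exp(−0.000080 × 2000) = 0.852144
R(D) = exp(−0.000029 × 2000) = 0.943650
R(E) = exp(−0.00013 × 2000) = 0.771052
Parallel (B and C): 1 − (1 − 0.836942)(1 − 0.852144) = 0.975891
Series (A and [0.975891]): 0.726149 × 0.975891 = 0.708642
Series (D and E): 0.943650 × 0.771052 = 0.727603
Parallel ([0.708642] and [0.727603]): 1 − (1 − 0.708642)(1 − 0.727603) = 0.9206

0.9206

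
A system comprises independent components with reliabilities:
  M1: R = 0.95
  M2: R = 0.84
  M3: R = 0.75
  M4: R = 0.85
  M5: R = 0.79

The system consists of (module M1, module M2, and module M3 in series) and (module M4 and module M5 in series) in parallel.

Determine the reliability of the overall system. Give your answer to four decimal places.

Series (M1, M2, and M3): 0.950000 × 0.840000 × 0.750000 = 0.598500
Series (M4 and M5): 0.850000 × 0.790000 = 0.671500
Parallel ([0.598500] and [0.671500]): 1 − (1 − 0.598500)(1 − 0.671500) = 0.8681

0.8681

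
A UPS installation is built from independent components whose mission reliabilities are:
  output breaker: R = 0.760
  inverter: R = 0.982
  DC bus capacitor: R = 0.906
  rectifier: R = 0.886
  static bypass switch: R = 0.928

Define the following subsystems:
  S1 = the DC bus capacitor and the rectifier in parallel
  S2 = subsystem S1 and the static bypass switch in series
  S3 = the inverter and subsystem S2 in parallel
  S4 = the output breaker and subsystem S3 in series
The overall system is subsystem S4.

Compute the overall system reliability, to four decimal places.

Parallel (DC bus capacitor and rectifier): 1 − (1 − 0.906000)(1 − 0.886000) = 0.989284
Series ([0.989284] and static bypass switch): 0.989284 × 0.928000 = 0.918056
Parallel (inverter and [0.918056]): 1 − (1 − 0.982000)(1 − 0.918056) = 0.998525
Series (output breaker and [0.998525]): 0.760000 × 0.998525 = 0.7589

0.7589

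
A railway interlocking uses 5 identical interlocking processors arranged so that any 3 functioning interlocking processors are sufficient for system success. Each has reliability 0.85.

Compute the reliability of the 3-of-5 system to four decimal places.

0.9734

R = Σ_{i=3}^{5} C(5,i) p^i (1−p)^{5−i} with p = 0.85
C(5,3)·0.85^3·0.15^2 = 0.138178
C(5,4)·0.85^4·0.15^1 = 0.391505
C(5,5)·0.85^5·0.15^0 = 0.443705
Sum = 0.9734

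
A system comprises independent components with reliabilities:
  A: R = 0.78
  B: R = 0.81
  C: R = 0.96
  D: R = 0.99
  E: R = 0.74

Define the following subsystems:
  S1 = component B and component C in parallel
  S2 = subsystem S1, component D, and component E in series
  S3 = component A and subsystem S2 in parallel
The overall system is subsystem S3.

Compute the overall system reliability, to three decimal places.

0.940

Parallel (B and C): 1 − (1 − 0.81000)(1 − 0.96000) = 0.99240
Series ([0.99240], D, and E): 0.99240 × 0.99000 × 0.74000 = 0.72703
Parallel (A and [0.72703]): 1 − (1 − 0.78000)(1 − 0.72703) = 0.940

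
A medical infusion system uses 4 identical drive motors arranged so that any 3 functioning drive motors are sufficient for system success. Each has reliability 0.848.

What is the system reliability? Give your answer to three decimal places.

0.888

R = Σ_{i=3}^{4} C(4,i) p^i (1−p)^{4−i} with p = 0.848
C(4,3)·0.848^3·0.152^1 = 0.37076
C(4,4)·0.848^4·0.152^0 = 0.51711
Sum = 0.888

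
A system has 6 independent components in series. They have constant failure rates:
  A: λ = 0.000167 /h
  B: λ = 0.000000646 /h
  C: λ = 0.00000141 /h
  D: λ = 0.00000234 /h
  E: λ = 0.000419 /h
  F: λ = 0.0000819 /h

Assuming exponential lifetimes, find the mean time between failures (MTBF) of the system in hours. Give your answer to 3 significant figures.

1490

Series of exponential components: λ_sys = Σ λ_i
λ_sys = 0.000167 + 0.000000646 + 0.00000141 + 0.00000234 + 0.000419 + 0.0000819 = 6.7230e-04 /h
MTBF = 1 / λ_sys = 1490 h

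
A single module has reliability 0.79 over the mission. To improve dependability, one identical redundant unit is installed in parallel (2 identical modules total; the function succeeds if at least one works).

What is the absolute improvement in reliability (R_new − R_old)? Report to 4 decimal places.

0.1659

R_before = 0.79
R_after = 1 − (1 − 0.79)^2 = 0.9559
ΔR = 0.9559 − 0.79 = 0.1659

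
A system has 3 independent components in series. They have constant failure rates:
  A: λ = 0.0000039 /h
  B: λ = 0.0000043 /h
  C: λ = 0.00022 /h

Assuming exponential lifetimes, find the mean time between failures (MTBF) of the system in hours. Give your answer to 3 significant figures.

4380

Series of exponential components: λ_sys = Σ λ_i
λ_sys = 0.0000039 + 0.0000043 + 0.00022 = 2.2820e-04 /h
MTBF = 1 / λ_sys = 4380 h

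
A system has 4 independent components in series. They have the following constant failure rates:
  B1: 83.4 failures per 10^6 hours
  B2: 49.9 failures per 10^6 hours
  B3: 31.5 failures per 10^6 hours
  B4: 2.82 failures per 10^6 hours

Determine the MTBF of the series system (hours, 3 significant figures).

Series of exponential components: λ_sys = Σ λ_i
λ_sys = 0.0000834 + 0.0000499 + 0.0000315 + 0.00000282 = 1.6762e-04 /h
MTBF = 1 / λ_sys = 5970 h

5970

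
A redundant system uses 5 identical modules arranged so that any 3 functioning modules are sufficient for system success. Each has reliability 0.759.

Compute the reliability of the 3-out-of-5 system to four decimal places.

0.9057

R = Σ_{i=3}^{5} C(5,i) p^i (1−p)^{5−i} with p = 0.759
C(5,3)·0.759^3·0.241^2 = 0.253957
C(5,4)·0.759^4·0.241^1 = 0.399903
C(5,5)·0.759^5·0.241^0 = 0.251889
Sum = 0.9057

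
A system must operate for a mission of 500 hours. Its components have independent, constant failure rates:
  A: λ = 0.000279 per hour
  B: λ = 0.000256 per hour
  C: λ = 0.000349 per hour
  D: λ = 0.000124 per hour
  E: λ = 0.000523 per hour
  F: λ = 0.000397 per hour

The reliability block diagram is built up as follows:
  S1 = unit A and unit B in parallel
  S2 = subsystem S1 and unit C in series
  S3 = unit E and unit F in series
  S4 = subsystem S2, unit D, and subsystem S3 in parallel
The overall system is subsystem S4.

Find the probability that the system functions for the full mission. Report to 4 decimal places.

0.9962

R(A) = exp(−0.000279 × 500) = 0.869793
R(B) = exp(−0.000256 × 500) = 0.879853
R(C) = exp(−0.000349 × 500) = 0.839877
R(D) = exp(−0.000124 × 500) = 0.939883
R(E) = exp(−0.000523 × 500) = 0.769896
R(F) = exp(−0.000397 × 500) = 0.819960
Parallel (A and B): 1 − (1 − 0.869793)(1 − 0.879853) = 0.984356
Series ([0.984356] and C): 0.984356 × 0.839877 = 0.826738
Series (E and F): 0.769896 × 0.819960 = 0.631284
Parallel ([0.826738], D, and [0.631284]): 1 − (1 − 0.826738)(1 − 0.939883)(1 − 0.631284) = 0.9962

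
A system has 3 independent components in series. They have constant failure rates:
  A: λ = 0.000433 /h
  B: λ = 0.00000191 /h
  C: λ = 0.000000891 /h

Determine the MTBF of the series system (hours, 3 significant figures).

2290

Series of exponential components: λ_sys = Σ λ_i
λ_sys = 0.000433 + 0.00000191 + 0.000000891 = 4.3580e-04 /h
MTBF = 1 / λ_sys = 2290 h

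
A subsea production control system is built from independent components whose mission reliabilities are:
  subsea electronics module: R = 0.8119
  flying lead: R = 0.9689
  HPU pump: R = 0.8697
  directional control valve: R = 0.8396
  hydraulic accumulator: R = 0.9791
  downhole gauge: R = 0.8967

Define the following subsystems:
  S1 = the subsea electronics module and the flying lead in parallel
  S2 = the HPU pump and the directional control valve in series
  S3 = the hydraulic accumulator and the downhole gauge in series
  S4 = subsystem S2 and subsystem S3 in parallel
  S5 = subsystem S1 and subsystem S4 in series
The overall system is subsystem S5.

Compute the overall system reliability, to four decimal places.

Parallel (subsea electronics module and flying lead): 1 − (1 − 0.811900)(1 − 0.968900) = 0.994150
Series (HPU pump and directional control valve): 0.869700 × 0.839600 = 0.730200
Series (hydraulic accumulator and downhole gauge): 0.979100 × 0.896700 = 0.877959
Parallel ([0.730200] and [0.877959]): 1 − (1 − 0.730200)(1 − 0.877959) = 0.967073
Series ([0.994150] and [0.967073]): 0.994150 × 0.967073 = 0.9614

0.9614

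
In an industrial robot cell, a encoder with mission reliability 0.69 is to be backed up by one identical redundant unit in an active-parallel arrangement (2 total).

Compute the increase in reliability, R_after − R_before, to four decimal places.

0.2139

R_before = 0.69
R_after = 1 − (1 − 0.69)^2 = 0.9039
ΔR = 0.9039 − 0.69 = 0.2139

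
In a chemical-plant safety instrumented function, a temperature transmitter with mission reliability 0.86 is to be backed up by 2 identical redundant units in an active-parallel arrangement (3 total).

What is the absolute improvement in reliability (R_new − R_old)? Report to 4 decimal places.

0.1373

R_before = 0.86
R_after = 1 − (1 − 0.86)^3 = 0.9973
ΔR = 0.9973 − 0.86 = 0.1373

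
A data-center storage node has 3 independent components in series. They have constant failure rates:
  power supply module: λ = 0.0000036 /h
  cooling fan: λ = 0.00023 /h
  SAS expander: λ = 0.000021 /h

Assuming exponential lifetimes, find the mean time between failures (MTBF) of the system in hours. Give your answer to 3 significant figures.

Series of exponential components: λ_sys = Σ λ_i
λ_sys = 0.0000036 + 0.00023 + 0.000021 = 2.5460e-04 /h
MTBF = 1 / λ_sys = 3930 h

3930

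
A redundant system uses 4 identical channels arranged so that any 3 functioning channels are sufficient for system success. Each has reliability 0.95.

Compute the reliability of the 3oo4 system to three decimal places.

0.986

R = Σ_{i=3}^{4} C(4,i) p^i (1−p)^{4−i} with p = 0.95
C(4,3)·0.95^3·0.05^1 = 0.17148
C(4,4)·0.95^4·0.05^0 = 0.81451
Sum = 0.986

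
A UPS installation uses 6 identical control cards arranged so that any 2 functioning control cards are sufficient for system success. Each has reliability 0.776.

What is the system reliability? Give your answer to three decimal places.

0.997

R = Σ_{i=2}^{6} C(6,i) p^i (1−p)^{6−i} with p = 0.776
C(6,2)·0.776^2·0.224^4 = 0.02274
C(6,3)·0.776^3·0.224^3 = 0.10504
C(6,4)·0.776^4·0.224^2 = 0.27292
C(6,5)·0.776^5·0.224^1 = 0.37819
C(6,6)·0.776^6·0.224^0 = 0.21836
Sum = 0.997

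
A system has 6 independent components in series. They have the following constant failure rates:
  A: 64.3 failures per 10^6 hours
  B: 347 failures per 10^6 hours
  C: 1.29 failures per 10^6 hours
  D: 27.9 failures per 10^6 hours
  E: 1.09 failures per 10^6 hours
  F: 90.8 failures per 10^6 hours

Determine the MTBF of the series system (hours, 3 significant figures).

Series of exponential components: λ_sys = Σ λ_i
λ_sys = 0.0000643 + 0.000347 + 0.00000129 + 0.0000279 + 0.00000109 + 0.0000908 = 5.3238e-04 /h
MTBF = 1 / λ_sys = 1880 h

1880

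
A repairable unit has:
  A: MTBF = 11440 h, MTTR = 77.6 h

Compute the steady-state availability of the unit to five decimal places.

A(A) = MTBF/(MTBF+MTTR) = 11440/(11440+77.6) = 0.99326

0.99326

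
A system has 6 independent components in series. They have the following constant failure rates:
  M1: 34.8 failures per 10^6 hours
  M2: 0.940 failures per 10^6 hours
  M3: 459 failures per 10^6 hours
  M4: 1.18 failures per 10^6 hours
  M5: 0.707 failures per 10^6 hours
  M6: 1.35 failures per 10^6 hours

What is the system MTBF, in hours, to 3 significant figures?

2010

Series of exponential components: λ_sys = Σ λ_i
λ_sys = 0.0000348 + 0.000000940 + 0.000459 + 0.00000118 + 0.000000707 + 0.00000135 = 4.9798e-04 /h
MTBF = 1 / λ_sys = 2010 h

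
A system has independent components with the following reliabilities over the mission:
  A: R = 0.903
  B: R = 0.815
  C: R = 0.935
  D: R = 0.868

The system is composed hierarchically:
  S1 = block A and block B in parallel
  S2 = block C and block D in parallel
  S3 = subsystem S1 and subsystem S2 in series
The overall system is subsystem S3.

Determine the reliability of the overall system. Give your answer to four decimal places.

Parallel (A and B): 1 − (1 − 0.903000)(1 − 0.815000) = 0.982055
Parallel (C and D): 1 − (1 − 0.935000)(1 − 0.868000) = 0.991420
Series ([0.982055] and [0.991420]): 0.982055 × 0.991420 = 0.9736

0.9736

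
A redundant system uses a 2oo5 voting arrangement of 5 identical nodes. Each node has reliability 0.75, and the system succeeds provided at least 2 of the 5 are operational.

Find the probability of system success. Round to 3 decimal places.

0.984

R = Σ_{i=2}^{5} C(5,i) p^i (1−p)^{5−i} with p = 0.75
C(5,2)·0.75^2·0.25^3 = 0.08789
C(5,3)·0.75^3·0.25^2 = 0.26367
C(5,4)·0.75^4·0.25^1 = 0.39551
C(5,5)·0.75^5·0.25^0 = 0.23730
Sum = 0.984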